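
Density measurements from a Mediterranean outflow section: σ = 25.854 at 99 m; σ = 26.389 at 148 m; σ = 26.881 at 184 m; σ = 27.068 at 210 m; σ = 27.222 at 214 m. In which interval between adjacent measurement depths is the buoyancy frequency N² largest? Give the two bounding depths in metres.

Compute the density gradient over each adjacent pair:
  99–148 m: Δρ/Δz = 0.535/49 = 0.011 kg m⁻⁴
  148–184 m: Δρ/Δz = 0.492/36 = 0.014 kg m⁻⁴
  184–210 m: Δρ/Δz = 0.187/26 = 7.2 × 10⁻³ kg m⁻⁴
  210–214 m: Δρ/Δz = 0.154/4 = 0.038 kg m⁻⁴
The largest gradient is in the 210–214 m interval — the pycnocline.

210–214 m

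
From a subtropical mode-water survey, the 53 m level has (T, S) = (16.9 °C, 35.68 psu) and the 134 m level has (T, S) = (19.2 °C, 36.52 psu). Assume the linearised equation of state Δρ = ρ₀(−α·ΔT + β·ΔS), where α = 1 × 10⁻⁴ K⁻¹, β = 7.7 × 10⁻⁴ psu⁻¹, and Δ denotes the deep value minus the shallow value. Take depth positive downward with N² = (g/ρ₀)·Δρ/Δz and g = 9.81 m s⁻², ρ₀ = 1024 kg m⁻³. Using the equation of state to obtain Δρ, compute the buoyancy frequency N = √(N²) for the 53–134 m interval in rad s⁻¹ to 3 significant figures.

ΔT = +2.3 K, ΔS = +0.84 psu (deep − shallow).
Δρ/ρ₀ = −αΔT + βΔS = -2.30 × 10⁻⁴ + 6.468 × 10⁻⁴ = 4.168 × 10⁻⁴, so Δρ ≈ 0.4268 kg m⁻³.
N² = (g/ρ₀)·Δρ/Δz = g·(Δρ/ρ₀)/Δz = 9.81 × 4.168 × 10⁻⁴ / 81 = 5.0479 × 10⁻⁵ s⁻².
N = √(5.0479 × 10⁻⁵) = 7.1049 × 10⁻³ rad s⁻¹ ≈ 7.10 × 10⁻³ rad s⁻¹.

7.10 × 10⁻³ rad s⁻¹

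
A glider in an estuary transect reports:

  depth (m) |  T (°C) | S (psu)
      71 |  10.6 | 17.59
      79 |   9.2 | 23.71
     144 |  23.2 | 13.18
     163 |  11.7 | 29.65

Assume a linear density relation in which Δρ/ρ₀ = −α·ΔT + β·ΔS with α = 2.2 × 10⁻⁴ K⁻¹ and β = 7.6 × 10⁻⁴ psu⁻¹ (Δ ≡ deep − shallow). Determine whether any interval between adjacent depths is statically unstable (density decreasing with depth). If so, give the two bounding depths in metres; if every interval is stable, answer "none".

Evaluate Δρ/ρ₀ = −αΔT + βΔS across each adjacent pair:
  71–79 m: −αΔT+βΔS = −(2.2 × 10⁻⁴)(-1.4)+(7.6 × 10⁻⁴)(+6.12) = 5.0 × 10⁻³ → stable
  79–144 m: −αΔT+βΔS = −(2.2 × 10⁻⁴)(+14.0)+(7.6 × 10⁻⁴)(-10.53) = -0.011 → UNSTABLE
  144–163 m: −αΔT+βΔS = −(2.2 × 10⁻⁴)(-11.5)+(7.6 × 10⁻⁴)(+16.47) = 0.015 → stable
The 79–144 m interval has Δρ < 0: lighter water underlies denser water.

79–144 m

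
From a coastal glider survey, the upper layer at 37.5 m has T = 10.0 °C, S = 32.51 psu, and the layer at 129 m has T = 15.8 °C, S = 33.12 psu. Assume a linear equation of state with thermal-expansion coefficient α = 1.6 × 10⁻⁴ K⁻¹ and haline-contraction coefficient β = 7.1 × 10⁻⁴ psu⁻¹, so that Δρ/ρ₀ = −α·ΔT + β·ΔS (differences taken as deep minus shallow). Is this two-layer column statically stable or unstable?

ΔT = 15.8 − 10.0 = +5.8 K and ΔS = 33.12 − 32.51 = +0.61 psu (deep − shallow).
−αΔT = -9.28 × 10⁻⁴; βΔS = 4.331 × 10⁻⁴; sum Δρ/ρ₀ = -4.949 × 10⁻⁴.
Δρ/ρ₀ < 0, so Δρ < 0: deeper water is lighter → statically unstable; the column would overturn.

unstable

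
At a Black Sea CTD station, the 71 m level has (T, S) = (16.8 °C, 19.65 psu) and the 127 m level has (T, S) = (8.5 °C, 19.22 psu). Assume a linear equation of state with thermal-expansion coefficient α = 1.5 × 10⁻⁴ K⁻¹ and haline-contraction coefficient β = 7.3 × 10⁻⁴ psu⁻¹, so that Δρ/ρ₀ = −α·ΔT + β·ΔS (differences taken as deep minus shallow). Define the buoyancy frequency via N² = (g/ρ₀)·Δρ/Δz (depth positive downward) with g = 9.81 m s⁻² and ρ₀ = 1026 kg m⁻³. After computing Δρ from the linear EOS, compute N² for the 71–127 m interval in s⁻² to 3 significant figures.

1.63 × 10⁻⁴ s⁻²

ΔT = -8.3 K, ΔS = -0.43 psu (deep − shallow).
Δρ/ρ₀ = −αΔT + βΔS = 1.245 × 10⁻³ − 3.139 × 10⁻⁴ = 9.311 × 10⁻⁴, so Δρ ≈ 0.9553 kg m⁻³.
N² = (g/ρ₀)·Δρ/Δz = g·(Δρ/ρ₀)/Δz = 9.81 × 9.311 × 10⁻⁴ / 56 = 1.6311 × 10⁻⁴ s⁻² ≈ 1.63 × 10⁻⁴ s⁻².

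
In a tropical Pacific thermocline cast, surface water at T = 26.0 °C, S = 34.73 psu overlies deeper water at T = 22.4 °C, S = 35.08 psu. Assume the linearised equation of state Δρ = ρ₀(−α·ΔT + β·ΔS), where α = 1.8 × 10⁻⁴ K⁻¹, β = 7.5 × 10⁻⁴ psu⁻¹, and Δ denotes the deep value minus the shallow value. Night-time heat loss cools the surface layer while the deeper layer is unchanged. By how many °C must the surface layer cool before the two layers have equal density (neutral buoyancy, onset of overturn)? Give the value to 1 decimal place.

5.1 °C

Neutral buoyancy requires Δρ = 0, i.e. −α(T_deep − T_surf′) + β(S_deep − S_surf) = 0.
T_surf′ = T_deep − (β/α)·ΔS = 22.4 − (7.5 × 10⁻⁴/1.8 × 10⁻⁴)·(+0.35) = 20.942 °C.
Cooling required: 26.0 − (20.942) = 5.058 °C.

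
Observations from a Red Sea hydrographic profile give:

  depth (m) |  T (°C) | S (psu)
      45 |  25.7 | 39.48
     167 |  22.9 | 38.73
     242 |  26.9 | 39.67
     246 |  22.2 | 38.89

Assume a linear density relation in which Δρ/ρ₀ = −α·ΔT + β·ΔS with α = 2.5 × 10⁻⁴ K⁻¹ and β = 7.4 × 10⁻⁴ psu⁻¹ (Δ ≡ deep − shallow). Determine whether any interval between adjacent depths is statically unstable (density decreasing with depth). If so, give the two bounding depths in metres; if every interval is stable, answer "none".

167–242 m

Evaluate Δρ/ρ₀ = −αΔT + βΔS across each adjacent pair:
  45–167 m: −αΔT+βΔS = −(2.5 × 10⁻⁴)(-2.8)+(7.4 × 10⁻⁴)(-0.75) = 1.5 × 10⁻⁴ → stable
  167–242 m: −αΔT+βΔS = −(2.5 × 10⁻⁴)(+4.0)+(7.4 × 10⁻⁴)(+0.94) = -3.0 × 10⁻⁴ → UNSTABLE
  242–246 m: −αΔT+βΔS = −(2.5 × 10⁻⁴)(-4.7)+(7.4 × 10⁻⁴)(-0.78) = 6.0 × 10⁻⁴ → stable
The 167–242 m interval has Δρ < 0: lighter water underlies denser water.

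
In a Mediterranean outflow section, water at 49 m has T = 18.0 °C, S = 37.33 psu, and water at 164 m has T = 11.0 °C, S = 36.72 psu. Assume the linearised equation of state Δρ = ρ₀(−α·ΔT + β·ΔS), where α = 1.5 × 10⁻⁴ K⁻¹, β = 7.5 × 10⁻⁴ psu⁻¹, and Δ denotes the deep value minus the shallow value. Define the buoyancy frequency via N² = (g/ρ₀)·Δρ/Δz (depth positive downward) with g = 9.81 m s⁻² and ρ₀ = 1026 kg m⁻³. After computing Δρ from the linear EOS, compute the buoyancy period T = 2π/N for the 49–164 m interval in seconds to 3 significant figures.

ΔT = -7.0 K, ΔS = -0.61 psu (deep − shallow).
Δρ/ρ₀ = −αΔT + βΔS = 1.05 × 10⁻³ − 4.575 × 10⁻⁴ = 5.925 × 10⁻⁴, so Δρ ≈ 0.6079 kg m⁻³.
N² = (g/ρ₀)·Δρ/Δz = g·(Δρ/ρ₀)/Δz = 9.81 × 5.925 × 10⁻⁴ / 115 = 5.0543 × 10⁻⁵ s⁻².
N = √(5.0543 × 10⁻⁵) = 7.1094 × 10⁻³ rad s⁻¹ → T = 2π/N = 883.79 s ≈ 884 s.

884 s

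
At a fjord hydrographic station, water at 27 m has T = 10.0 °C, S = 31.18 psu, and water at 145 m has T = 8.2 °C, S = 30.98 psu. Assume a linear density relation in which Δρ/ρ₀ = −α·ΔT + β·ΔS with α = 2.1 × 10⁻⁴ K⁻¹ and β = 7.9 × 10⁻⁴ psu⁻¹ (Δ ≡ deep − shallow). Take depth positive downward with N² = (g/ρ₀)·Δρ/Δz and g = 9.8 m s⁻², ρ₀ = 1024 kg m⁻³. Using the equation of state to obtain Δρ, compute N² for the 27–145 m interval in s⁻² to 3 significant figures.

1.83 × 10⁻⁵ s⁻²

ΔT = -1.8 K, ΔS = -0.20 psu (deep − shallow).
Δρ/ρ₀ = −αΔT + βΔS = 3.78 × 10⁻⁴ − 1.58 × 10⁻⁴ = 2.20 × 10⁻⁴, so Δρ ≈ 0.2253 kg m⁻³.
N² = (g/ρ₀)·Δρ/Δz = g·(Δρ/ρ₀)/Δz = 9.8 × 2.20 × 10⁻⁴ / 118 = 1.8271 × 10⁻⁵ s⁻² ≈ 1.83 × 10⁻⁵ s⁻².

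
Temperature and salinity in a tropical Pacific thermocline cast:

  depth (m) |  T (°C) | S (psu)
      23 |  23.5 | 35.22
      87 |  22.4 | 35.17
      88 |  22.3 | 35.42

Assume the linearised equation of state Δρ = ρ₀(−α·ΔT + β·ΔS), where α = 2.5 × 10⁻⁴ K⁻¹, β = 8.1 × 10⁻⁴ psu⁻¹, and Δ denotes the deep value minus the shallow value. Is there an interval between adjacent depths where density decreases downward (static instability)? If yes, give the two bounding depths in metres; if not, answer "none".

none

Evaluate Δρ/ρ₀ = −αΔT + βΔS across each adjacent pair:
  23–87 m: −αΔT+βΔS = −(2.5 × 10⁻⁴)(-1.1)+(8.1 × 10⁻⁴)(-0.05) = 2.3 × 10⁻⁴ → stable
  87–88 m: −αΔT+βΔS = −(2.5 × 10⁻⁴)(-0.1)+(8.1 × 10⁻⁴)(+0.25) = 2.3 × 10⁻⁴ → stable
Every interval has Δρ > 0: the column is stably stratified throughout.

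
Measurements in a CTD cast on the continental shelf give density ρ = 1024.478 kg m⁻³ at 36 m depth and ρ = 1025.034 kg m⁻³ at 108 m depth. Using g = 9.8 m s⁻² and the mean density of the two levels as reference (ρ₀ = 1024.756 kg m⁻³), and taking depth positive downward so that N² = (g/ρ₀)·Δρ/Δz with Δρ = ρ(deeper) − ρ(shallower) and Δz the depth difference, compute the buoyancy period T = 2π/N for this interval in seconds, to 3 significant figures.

Δρ = 1025.034 − 1024.478 = 0.556 kg m⁻³ over Δz = 108 − 36 = 72 m.
N² = (9.8/1024.756) × (0.556/72) = 7.3850 × 10⁻⁵ s⁻².
N = √(7.3850 × 10⁻⁵) = 8.5936 × 10⁻³ rad s⁻¹, so T = 2π/N = 731.15 s ≈ 731 s.

731 s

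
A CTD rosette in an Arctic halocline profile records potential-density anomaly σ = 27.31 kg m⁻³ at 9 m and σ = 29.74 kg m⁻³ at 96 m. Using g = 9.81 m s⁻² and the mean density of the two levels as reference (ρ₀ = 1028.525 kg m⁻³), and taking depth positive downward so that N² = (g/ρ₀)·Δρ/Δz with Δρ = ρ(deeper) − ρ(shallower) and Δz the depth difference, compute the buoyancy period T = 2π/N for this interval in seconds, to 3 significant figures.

385 s

Δρ = 1029.74 − 1027.31 = 2.43 kg m⁻³ over Δz = 96 − 9 = 87 m.
N² = (9.81/1028.525) × (2.43/87) = 2.6640 × 10⁻⁴ s⁻².
N = √(2.6640 × 10⁻⁴) = 0.016322 rad s⁻¹, so T = 2π/N = 384.95 s ≈ 385 s.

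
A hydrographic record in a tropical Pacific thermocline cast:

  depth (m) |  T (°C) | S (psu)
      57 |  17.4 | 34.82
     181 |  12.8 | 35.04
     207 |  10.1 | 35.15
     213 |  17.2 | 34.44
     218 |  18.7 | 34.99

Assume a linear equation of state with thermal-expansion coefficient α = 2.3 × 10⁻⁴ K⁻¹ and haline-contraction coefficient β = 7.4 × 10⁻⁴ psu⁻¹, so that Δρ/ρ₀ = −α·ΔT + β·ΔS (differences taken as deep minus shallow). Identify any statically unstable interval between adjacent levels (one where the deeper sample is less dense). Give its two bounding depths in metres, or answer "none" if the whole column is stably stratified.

Evaluate Δρ/ρ₀ = −αΔT + βΔS across each adjacent pair:
  57–181 m: −αΔT+βΔS = −(2.3 × 10⁻⁴)(-4.6)+(7.4 × 10⁻⁴)(+0.22) = 1.2 × 10⁻³ → stable
  181–207 m: −αΔT+βΔS = −(2.3 × 10⁻⁴)(-2.7)+(7.4 × 10⁻⁴)(+0.11) = 7.0 × 10⁻⁴ → stable
  207–213 m: −αΔT+βΔS = −(2.3 × 10⁻⁴)(+7.1)+(7.4 × 10⁻⁴)(-0.71) = -2.2 × 10⁻³ → UNSTABLE
  213–218 m: −αΔT+βΔS = −(2.3 × 10⁻⁴)(+1.5)+(7.4 × 10⁻⁴)(+0.55) = 6.2 × 10⁻⁵ → stable
The 207–213 m interval has Δρ < 0: lighter water underlies denser water.

207–213 m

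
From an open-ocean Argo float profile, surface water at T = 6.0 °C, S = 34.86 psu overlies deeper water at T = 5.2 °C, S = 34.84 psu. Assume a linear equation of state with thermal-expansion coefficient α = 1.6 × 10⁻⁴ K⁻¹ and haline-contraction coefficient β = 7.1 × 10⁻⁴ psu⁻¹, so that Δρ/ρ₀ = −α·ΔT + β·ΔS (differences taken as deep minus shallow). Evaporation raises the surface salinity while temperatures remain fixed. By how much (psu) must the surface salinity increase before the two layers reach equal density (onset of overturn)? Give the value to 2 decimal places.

Neutral buoyancy requires −α(T_deep − T_surf) + β(S_deep − S_surf′) = 0.
S_surf′ = S_deep − (α/β)·ΔT = 34.84 − (1.6 × 10⁻⁴/7.1 × 10⁻⁴)·(-0.8) = 35.0203 psu.
Increase required: 35.0203 − 34.86 = 0.1603 psu.

0.16 psu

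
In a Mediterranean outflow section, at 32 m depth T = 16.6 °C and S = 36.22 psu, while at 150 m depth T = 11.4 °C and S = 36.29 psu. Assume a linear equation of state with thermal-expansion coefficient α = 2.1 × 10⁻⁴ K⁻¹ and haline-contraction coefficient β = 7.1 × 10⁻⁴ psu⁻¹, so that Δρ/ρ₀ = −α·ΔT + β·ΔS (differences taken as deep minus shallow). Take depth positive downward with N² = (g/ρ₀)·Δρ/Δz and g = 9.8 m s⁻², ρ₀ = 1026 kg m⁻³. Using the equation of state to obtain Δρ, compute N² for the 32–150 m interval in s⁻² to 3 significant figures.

9.48 × 10⁻⁵ s⁻²

ΔT = -5.2 K, ΔS = +0.07 psu (deep − shallow).
Δρ/ρ₀ = −αΔT + βΔS = 1.092 × 10⁻³ + 4.97 × 10⁻⁵ = 1.1417 × 10⁻³, so Δρ ≈ 1.171 kg m⁻³.
N² = (g/ρ₀)·Δρ/Δz = g·(Δρ/ρ₀)/Δz = 9.8 × 1.1417 × 10⁻³ / 118 = 9.4819 × 10⁻⁵ s⁻² ≈ 9.48 × 10⁻⁵ s⁻².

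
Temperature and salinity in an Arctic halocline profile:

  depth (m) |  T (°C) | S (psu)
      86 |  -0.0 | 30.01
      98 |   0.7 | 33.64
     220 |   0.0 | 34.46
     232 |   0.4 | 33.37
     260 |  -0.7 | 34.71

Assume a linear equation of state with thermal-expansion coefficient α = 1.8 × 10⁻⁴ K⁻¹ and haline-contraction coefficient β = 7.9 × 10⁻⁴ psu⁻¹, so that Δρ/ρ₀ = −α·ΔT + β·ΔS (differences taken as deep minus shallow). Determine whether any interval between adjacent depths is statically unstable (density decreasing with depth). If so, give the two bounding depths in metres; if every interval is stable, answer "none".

220–232 m

Evaluate Δρ/ρ₀ = −αΔT + βΔS across each adjacent pair:
  86–98 m: −αΔT+βΔS = −(1.8 × 10⁻⁴)(+0.7)+(7.9 × 10⁻⁴)(+3.63) = 2.7 × 10⁻³ → stable
  98–220 m: −αΔT+βΔS = −(1.8 × 10⁻⁴)(-0.7)+(7.9 × 10⁻⁴)(+0.82) = 7.7 × 10⁻⁴ → stable
  220–232 m: −αΔT+βΔS = −(1.8 × 10⁻⁴)(+0.4)+(7.9 × 10⁻⁴)(-1.09) = -9.3 × 10⁻⁴ → UNSTABLE
  232–260 m: −αΔT+βΔS = −(1.8 × 10⁻⁴)(-1.1)+(7.9 × 10⁻⁴)(+1.34) = 1.3 × 10⁻³ → stable
The 220–232 m interval has Δρ < 0: lighter water underlies denser water.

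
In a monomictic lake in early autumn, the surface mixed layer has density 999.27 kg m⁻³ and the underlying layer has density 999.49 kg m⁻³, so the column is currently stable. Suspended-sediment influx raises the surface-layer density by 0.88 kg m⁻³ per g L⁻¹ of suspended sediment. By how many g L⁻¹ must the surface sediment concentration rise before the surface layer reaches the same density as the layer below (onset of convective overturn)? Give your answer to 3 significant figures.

0.250 g L⁻¹

Density deficit of the surface layer: 999.49 − 999.27 = 0.22 kg m⁻³.
Required change = 0.22 / 0.88 = 0.250 g L⁻¹.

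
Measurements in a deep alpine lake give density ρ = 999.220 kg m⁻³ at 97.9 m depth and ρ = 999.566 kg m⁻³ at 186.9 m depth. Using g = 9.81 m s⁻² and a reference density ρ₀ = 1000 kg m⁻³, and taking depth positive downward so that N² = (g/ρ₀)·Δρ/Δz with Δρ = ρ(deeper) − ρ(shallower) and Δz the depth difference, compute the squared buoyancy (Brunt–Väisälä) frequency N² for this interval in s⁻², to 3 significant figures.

Δρ = 999.566 − 999.220 = 0.346 kg m⁻³ over Δz = 186.9 − 97.9 = 89 m.
N² = (9.81/1000) × (0.346/89) = 3.8138 × 10⁻⁵ s⁻² ≈ 3.81 × 10⁻⁵ s⁻².
A positive N² confirms static stability across the interval.

3.81 × 10⁻⁵ s⁻²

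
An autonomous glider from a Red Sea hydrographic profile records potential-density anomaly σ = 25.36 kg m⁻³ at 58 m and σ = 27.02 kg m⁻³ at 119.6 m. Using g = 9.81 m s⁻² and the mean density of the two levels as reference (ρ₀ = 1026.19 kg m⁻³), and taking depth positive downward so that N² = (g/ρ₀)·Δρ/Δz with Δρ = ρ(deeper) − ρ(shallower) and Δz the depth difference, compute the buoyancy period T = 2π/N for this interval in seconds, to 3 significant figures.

391 s

Δρ = 1027.02 − 1025.36 = 1.66 kg m⁻³ over Δz = 119.6 − 58 = 61.6 m.
N² = (9.81/1026.19) × (1.66/61.6) = 2.5761 × 10⁻⁴ s⁻².
N = √(2.5761 × 10⁻⁴) = 0.016050 rad s⁻¹, so T = 2π/N = 391.48 s ≈ 391 s.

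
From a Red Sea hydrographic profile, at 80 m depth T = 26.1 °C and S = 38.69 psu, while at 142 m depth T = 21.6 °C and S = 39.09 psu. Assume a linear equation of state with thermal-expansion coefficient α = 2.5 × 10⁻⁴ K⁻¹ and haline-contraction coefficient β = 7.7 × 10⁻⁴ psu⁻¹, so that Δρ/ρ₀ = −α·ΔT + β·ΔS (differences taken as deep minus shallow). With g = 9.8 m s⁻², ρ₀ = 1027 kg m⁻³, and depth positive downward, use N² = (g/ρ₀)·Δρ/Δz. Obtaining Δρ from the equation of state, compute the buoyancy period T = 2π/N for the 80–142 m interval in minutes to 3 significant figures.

ΔT = -4.5 K, ΔS = +0.40 psu (deep − shallow).
Δρ/ρ₀ = −αΔT + βΔS = 1.125 × 10⁻³ + 3.08 × 10⁻⁴ = 1.433 × 10⁻³, so Δρ ≈ 1.472 kg m⁻³.
N² = (g/ρ₀)·Δρ/Δz = g·(Δρ/ρ₀)/Δz = 9.8 × 1.433 × 10⁻³ / 62 = 2.2651 × 10⁻⁴ s⁻².
N = √(2.2651 × 10⁻⁴) = 0.015050 rad s⁻¹ → T = 2π/N = 417.49 s = 6.9582 min ≈ 6.96 min.

6.96 min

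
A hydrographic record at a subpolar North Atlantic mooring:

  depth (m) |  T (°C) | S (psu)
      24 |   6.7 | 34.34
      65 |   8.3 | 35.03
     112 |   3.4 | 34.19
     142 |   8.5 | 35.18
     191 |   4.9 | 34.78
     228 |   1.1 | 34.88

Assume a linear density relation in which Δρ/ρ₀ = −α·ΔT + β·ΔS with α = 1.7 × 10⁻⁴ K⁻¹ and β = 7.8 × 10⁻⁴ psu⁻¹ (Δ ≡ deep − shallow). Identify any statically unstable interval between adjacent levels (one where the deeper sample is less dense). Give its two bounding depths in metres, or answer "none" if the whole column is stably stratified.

Evaluate Δρ/ρ₀ = −αΔT + βΔS across each adjacent pair:
  24–65 m: −αΔT+βΔS = −(1.7 × 10⁻⁴)(+1.6)+(7.8 × 10⁻⁴)(+0.69) = 2.7 × 10⁻⁴ → stable
  65–112 m: −αΔT+βΔS = −(1.7 × 10⁻⁴)(-4.9)+(7.8 × 10⁻⁴)(-0.84) = 1.8 × 10⁻⁴ → stable
  112–142 m: −αΔT+βΔS = −(1.7 × 10⁻⁴)(+5.1)+(7.8 × 10⁻⁴)(+0.99) = -9.5 × 10⁻⁵ → UNSTABLE
  142–191 m: −αΔT+βΔS = −(1.7 × 10⁻⁴)(-3.6)+(7.8 × 10⁻⁴)(-0.40) = 3.0 × 10⁻⁴ → stable
  191–228 m: −αΔT+βΔS = −(1.7 × 10⁻⁴)(-3.8)+(7.8 × 10⁻⁴)(+0.10) = 7.2 × 10⁻⁴ → stable
The 112–142 m interval has Δρ < 0: lighter water underlies denser water.

112–142 m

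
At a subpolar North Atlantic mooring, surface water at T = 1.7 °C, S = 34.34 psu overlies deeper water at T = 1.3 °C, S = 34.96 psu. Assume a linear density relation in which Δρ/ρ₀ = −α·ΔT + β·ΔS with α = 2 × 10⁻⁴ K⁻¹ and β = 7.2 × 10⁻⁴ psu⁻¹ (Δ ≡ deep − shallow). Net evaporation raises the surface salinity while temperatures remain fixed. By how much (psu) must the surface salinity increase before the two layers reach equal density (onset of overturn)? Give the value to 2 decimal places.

Neutral buoyancy requires −α(T_deep − T_surf) + β(S_deep − S_surf′) = 0.
S_surf′ = S_deep − (α/β)·ΔT = 34.96 − (2 × 10⁻⁴/7.2 × 10⁻⁴)·(-0.4) = 35.0711 psu.
Increase required: 35.0711 − 34.34 = 0.7311 psu.

0.73 psu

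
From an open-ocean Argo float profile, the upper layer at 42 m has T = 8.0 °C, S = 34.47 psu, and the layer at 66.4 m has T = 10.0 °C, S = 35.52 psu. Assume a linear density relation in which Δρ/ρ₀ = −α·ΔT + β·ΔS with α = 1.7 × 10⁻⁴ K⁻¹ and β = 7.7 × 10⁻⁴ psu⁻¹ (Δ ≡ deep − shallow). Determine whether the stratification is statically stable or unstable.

stable

ΔT = 10.0 − 8.0 = +2.0 K and ΔS = 35.52 − 34.47 = +1.05 psu (deep − shallow).
−αΔT = -3.40 × 10⁻⁴; βΔS = 8.085 × 10⁻⁴; sum Δρ/ρ₀ = 4.685 × 10⁻⁴.
Δρ/ρ₀ > 0, so Δρ > 0: deeper water is denser → statically stable.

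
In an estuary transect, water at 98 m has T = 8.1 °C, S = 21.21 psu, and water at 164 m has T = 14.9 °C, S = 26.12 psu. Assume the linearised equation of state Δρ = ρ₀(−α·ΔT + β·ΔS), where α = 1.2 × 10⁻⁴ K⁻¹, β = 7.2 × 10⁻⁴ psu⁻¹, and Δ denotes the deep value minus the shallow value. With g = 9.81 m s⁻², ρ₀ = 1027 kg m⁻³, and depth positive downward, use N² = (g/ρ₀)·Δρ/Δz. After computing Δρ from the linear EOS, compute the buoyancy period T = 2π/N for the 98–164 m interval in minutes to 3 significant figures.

5.21 min

ΔT = +6.8 K, ΔS = +4.91 psu (deep − shallow).
Δρ/ρ₀ = −αΔT + βΔS = -8.16 × 10⁻⁴ + 3.5352 × 10⁻³ = 2.7192 × 10⁻³, so Δρ ≈ 2.793 kg m⁻³.
N² = (g/ρ₀)·Δρ/Δz = g·(Δρ/ρ₀)/Δz = 9.81 × 2.7192 × 10⁻³ / 66 = 4.0417 × 10⁻⁴ s⁻².
N = √(4.0417 × 10⁻⁴) = 0.020104 rad s⁻¹ → T = 2π/N = 312.53 s = 5.2088 min ≈ 5.21 min.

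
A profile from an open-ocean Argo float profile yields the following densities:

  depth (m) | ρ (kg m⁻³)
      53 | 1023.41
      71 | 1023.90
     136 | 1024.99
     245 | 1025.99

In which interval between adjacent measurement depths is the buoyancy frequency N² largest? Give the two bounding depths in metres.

53–71 m

Compute the density gradient over each adjacent pair:
  53–71 m: Δρ/Δz = 0.49/18 = 0.027 kg m⁻⁴
  71–136 m: Δρ/Δz = 1.09/65 = 0.017 kg m⁻⁴
  136–245 m: Δρ/Δz = 1.00/109 = 9.2 × 10⁻³ kg m⁻⁴
The largest gradient is in the 53–71 m interval — the pycnocline.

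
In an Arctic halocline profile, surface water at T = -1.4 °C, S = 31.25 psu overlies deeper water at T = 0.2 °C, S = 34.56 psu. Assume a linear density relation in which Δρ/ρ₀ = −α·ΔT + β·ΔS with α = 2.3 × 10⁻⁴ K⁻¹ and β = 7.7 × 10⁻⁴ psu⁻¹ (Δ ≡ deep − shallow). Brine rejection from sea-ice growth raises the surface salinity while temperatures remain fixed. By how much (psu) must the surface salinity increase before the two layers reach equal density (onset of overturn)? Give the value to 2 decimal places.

Neutral buoyancy requires −α(T_deep − T_surf) + β(S_deep − S_surf′) = 0.
S_surf′ = S_deep − (α/β)·ΔT = 34.56 − (2.3 × 10⁻⁴/7.7 × 10⁻⁴)·(+1.6) = 34.0821 psu.
Increase required: 34.0821 − 31.25 = 2.8321 psu.

2.83 psu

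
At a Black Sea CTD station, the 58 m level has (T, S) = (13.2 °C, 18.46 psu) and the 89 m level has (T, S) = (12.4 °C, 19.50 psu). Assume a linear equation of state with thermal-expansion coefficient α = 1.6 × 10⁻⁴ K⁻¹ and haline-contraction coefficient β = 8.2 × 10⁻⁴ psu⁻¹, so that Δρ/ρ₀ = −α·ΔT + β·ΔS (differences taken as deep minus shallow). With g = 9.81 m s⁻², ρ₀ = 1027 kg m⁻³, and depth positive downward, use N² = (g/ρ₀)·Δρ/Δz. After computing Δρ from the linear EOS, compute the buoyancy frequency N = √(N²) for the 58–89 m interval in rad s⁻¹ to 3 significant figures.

0.0176 rad s⁻¹

ΔT = -0.8 K, ΔS = +1.04 psu (deep − shallow).
Δρ/ρ₀ = −αΔT + βΔS = 1.28 × 10⁻⁴ + 8.528 × 10⁻⁴ = 9.808 × 10⁻⁴, so Δρ ≈ 1.007 kg m⁻³.
N² = (g/ρ₀)·Δρ/Δz = g·(Δρ/ρ₀)/Δz = 9.81 × 9.808 × 10⁻⁴ / 31 = 3.1038 × 10⁻⁴ s⁻².
N = √(3.1038 × 10⁻⁴) = 0.017618 rad s⁻¹ ≈ 0.0176 rad s⁻¹.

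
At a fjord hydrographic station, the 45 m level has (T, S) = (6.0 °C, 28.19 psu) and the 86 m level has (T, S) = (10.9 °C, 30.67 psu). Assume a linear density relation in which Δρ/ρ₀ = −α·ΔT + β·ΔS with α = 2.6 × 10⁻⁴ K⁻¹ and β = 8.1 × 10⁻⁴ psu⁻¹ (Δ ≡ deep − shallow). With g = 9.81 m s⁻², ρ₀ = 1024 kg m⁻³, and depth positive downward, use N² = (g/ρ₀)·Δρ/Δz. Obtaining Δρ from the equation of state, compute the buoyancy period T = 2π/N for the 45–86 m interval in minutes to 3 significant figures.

ΔT = +4.9 K, ΔS = +2.48 psu (deep − shallow).
Δρ/ρ₀ = −αΔT + βΔS = -1.274 × 10⁻³ + 2.0088 × 10⁻³ = 7.348 × 10⁻⁴, so Δρ ≈ 0.7524 kg m⁻³.
N² = (g/ρ₀)·Δρ/Δz = g·(Δρ/ρ₀)/Δz = 9.81 × 7.348 × 10⁻⁴ / 41 = 1.7581 × 10⁻⁴ s⁻².
N = √(1.7581 × 10⁻⁴) = 0.013259 rad s⁻¹ → T = 2π/N = 473.88 s = 7.8980 min ≈ 7.90 min.

7.90 min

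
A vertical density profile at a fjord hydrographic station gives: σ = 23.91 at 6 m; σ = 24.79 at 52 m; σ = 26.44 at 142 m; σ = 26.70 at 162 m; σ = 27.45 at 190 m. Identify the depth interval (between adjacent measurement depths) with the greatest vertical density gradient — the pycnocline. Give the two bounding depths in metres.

162–190 m

Compute the density gradient over each adjacent pair:
  6–52 m: Δρ/Δz = 0.88/46 = 0.019 kg m⁻⁴
  52–142 m: Δρ/Δz = 1.65/90 = 0.018 kg m⁻⁴
  142–162 m: Δρ/Δz = 0.26/20 = 0.013 kg m⁻⁴
  162–190 m: Δρ/Δz = 0.75/28 = 0.027 kg m⁻⁴
The largest gradient is in the 162–190 m interval — the pycnocline.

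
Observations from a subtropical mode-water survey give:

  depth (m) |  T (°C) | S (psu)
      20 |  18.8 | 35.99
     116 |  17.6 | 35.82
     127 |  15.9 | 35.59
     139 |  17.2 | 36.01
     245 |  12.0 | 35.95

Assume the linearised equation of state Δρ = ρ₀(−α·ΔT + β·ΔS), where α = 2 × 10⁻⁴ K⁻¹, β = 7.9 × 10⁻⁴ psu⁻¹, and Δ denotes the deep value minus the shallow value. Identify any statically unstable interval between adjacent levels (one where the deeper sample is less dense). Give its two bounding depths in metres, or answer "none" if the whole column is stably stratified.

none

Evaluate Δρ/ρ₀ = −αΔT + βΔS across each adjacent pair:
  20–116 m: −αΔT+βΔS = −(2 × 10⁻⁴)(-1.2)+(7.9 × 10⁻⁴)(-0.17) = 1.1 × 10⁻⁴ → stable
  116–127 m: −αΔT+βΔS = −(2 × 10⁻⁴)(-1.7)+(7.9 × 10⁻⁴)(-0.23) = 1.6 × 10⁻⁴ → stable
  127–139 m: −αΔT+βΔS = −(2 × 10⁻⁴)(+1.3)+(7.9 × 10⁻⁴)(+0.42) = 7.2 × 10⁻⁵ → stable
  139–245 m: −αΔT+βΔS = −(2 × 10⁻⁴)(-5.2)+(7.9 × 10⁻⁴)(-0.06) = 9.9 × 10⁻⁴ → stable
Every interval has Δρ > 0: the column is stably stratified throughout.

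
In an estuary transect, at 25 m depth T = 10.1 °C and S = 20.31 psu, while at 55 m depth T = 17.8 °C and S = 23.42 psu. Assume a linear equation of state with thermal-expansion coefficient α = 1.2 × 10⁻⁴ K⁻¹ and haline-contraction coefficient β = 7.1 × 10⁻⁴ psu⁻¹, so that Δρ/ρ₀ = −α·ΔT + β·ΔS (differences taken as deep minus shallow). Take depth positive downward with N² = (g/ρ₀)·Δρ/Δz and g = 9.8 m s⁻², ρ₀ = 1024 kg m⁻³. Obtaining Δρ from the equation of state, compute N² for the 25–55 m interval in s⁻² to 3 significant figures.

ΔT = +7.7 K, ΔS = +3.11 psu (deep − shallow).
Δρ/ρ₀ = −αΔT + βΔS = -9.24 × 10⁻⁴ + 2.2081 × 10⁻³ = 1.2841 × 10⁻³, so Δρ ≈ 1.315 kg m⁻³.
N² = (g/ρ₀)·Δρ/Δz = g·(Δρ/ρ₀)/Δz = 9.8 × 1.2841 × 10⁻³ / 30 = 4.1947 × 10⁻⁴ s⁻² ≈ 4.19 × 10⁻⁴ s⁻².

4.19 × 10⁻⁴ s⁻²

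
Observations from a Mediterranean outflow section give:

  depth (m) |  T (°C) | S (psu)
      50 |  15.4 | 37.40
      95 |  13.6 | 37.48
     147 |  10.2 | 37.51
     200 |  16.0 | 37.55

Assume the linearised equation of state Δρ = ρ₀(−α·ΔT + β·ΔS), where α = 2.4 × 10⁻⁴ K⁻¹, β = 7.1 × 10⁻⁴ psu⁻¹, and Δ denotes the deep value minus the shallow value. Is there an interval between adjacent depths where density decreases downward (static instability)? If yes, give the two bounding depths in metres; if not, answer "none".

Evaluate Δρ/ρ₀ = −αΔT + βΔS across each adjacent pair:
  50–95 m: −αΔT+βΔS = −(2.4 × 10⁻⁴)(-1.8)+(7.1 × 10⁻⁴)(+0.08) = 4.9 × 10⁻⁴ → stable
  95–147 m: −αΔT+βΔS = −(2.4 × 10⁻⁴)(-3.4)+(7.1 × 10⁻⁴)(+0.03) = 8.4 × 10⁻⁴ → stable
  147–200 m: −αΔT+βΔS = −(2.4 × 10⁻⁴)(+5.8)+(7.1 × 10⁻⁴)(+0.04) = -1.4 × 10⁻³ → UNSTABLE
The 147–200 m interval has Δρ < 0: lighter water underlies denser water.

147–200 m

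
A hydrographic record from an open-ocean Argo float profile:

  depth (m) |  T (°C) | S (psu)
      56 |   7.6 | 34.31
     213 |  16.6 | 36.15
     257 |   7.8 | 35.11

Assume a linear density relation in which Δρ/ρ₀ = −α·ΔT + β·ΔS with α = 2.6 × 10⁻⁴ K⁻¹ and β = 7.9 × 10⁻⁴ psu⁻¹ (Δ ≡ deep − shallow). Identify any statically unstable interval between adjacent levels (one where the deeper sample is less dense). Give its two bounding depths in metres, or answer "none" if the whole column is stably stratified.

56–213 m

Evaluate Δρ/ρ₀ = −αΔT + βΔS across each adjacent pair:
  56–213 m: −αΔT+βΔS = −(2.6 × 10⁻⁴)(+9.0)+(7.9 × 10⁻⁴)(+1.84) = -8.9 × 10⁻⁴ → UNSTABLE
  213–257 m: −αΔT+βΔS = −(2.6 × 10⁻⁴)(-8.8)+(7.9 × 10⁻⁴)(-1.04) = 1.5 × 10⁻³ → stable
The 56–213 m interval has Δρ < 0: lighter water underlies denser water.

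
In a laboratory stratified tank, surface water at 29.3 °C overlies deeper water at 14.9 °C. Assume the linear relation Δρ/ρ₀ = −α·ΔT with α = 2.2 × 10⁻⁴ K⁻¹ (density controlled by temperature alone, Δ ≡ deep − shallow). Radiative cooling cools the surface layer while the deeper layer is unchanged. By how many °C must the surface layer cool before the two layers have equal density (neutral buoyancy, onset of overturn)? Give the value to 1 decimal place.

14.4 °C

With temperature the only control, equal density requires T_surf′ = T_deep.
T_surf′ = 14.9 °C.
Cooling required: 29.3 − 14.9 = 14.4 °C.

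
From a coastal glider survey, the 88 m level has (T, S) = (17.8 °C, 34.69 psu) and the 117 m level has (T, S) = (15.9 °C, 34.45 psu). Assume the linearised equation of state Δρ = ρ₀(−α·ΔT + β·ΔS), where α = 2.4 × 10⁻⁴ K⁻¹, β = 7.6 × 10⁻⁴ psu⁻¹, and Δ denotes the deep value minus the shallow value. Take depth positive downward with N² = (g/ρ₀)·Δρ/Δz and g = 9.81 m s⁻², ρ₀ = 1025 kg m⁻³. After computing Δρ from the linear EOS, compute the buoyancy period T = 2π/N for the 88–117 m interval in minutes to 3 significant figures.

10.9 min

ΔT = -1.9 K, ΔS = -0.24 psu (deep − shallow).
Δρ/ρ₀ = −αΔT + βΔS = 4.56 × 10⁻⁴ − 1.824 × 10⁻⁴ = 2.736 × 10⁻⁴, so Δρ ≈ 0.2804 kg m⁻³.
N² = (g/ρ₀)·Δρ/Δz = g·(Δρ/ρ₀)/Δz = 9.81 × 2.736 × 10⁻⁴ / 29 = 9.2552 × 10⁻⁵ s⁻².
N = √(9.2552 × 10⁻⁵) = 9.6204 × 10⁻³ rad s⁻¹ → T = 2π/N = 653.11 s = 10.885 min ≈ 10.9 min.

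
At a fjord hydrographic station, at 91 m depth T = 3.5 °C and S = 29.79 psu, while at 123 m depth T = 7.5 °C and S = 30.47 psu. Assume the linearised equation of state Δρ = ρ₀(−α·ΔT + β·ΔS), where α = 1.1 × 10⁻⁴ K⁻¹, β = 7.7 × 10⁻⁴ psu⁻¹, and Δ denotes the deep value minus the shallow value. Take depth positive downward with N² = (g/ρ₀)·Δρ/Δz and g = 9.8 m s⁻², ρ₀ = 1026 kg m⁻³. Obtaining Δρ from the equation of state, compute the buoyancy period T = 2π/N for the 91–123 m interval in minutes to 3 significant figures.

20.7 min

ΔT = +4.0 K, ΔS = +0.68 psu (deep − shallow).
Δρ/ρ₀ = −αΔT + βΔS = -4.40 × 10⁻⁴ + 5.236 × 10⁻⁴ = 8.36 × 10⁻⁵, so Δρ ≈ 0.08577 kg m⁻³.
N² = (g/ρ₀)·Δρ/Δz = g·(Δρ/ρ₀)/Δz = 9.8 × 8.36 × 10⁻⁵ / 32 = 2.5603 × 10⁻⁵ s⁻².
N = √(2.5603 × 10⁻⁵) = 5.0599 × 10⁻³ rad s⁻¹ → T = 2π/N = 1.2418 × 10³ s = 20.697 min ≈ 20.7 min.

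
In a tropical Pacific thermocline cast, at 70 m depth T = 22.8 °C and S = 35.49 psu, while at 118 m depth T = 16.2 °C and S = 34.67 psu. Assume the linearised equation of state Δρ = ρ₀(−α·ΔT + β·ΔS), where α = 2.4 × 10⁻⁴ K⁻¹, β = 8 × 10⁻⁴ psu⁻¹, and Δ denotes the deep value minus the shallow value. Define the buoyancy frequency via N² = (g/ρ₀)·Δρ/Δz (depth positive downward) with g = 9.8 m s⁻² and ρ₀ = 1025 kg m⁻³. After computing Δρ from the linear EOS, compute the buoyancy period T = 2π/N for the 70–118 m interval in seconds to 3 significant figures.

ΔT = -6.6 K, ΔS = -0.82 psu (deep − shallow).
Δρ/ρ₀ = −αΔT + βΔS = 1.584 × 10⁻³ − 6.56 × 10⁻⁴ = 9.28 × 10⁻⁴, so Δρ ≈ 0.9512 kg m⁻³.
N² = (g/ρ₀)·Δρ/Δz = g·(Δρ/ρ₀)/Δz = 9.8 × 9.28 × 10⁻⁴ / 48 = 1.8947 × 10⁻⁴ s⁻².
N = √(1.8947 × 10⁻⁴) = 0.013765 rad s⁻¹ → T = 2π/N = 456.46 s ≈ 456 s.

456 s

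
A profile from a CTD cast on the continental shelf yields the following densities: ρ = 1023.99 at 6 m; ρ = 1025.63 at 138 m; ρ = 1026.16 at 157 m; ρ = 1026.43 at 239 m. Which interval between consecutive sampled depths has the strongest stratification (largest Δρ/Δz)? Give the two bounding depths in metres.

138–157 m

Compute the density gradient over each adjacent pair:
  6–138 m: Δρ/Δz = 1.64/132 = 0.012 kg m⁻⁴
  138–157 m: Δρ/Δz = 0.53/19 = 0.028 kg m⁻⁴
  157–239 m: Δρ/Δz = 0.27/82 = 3.3 × 10⁻³ kg m⁻⁴
The largest gradient is in the 138–157 m interval — the pycnocline.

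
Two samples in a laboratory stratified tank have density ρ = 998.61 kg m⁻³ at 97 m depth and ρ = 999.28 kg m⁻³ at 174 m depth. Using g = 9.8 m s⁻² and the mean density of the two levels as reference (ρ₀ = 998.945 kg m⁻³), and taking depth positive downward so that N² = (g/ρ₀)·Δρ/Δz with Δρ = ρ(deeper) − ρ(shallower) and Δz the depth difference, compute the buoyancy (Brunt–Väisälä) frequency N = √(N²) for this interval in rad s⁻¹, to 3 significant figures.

Δρ = 999.28 − 998.61 = 0.67 kg m⁻³ over Δz = 174 − 97 = 77 m.
N² = (9.8/998.945) × (0.67/77) = 8.5363 × 10⁻⁵ s⁻².
N = √(8.5363 × 10⁻⁵) = 9.2392 × 10⁻³ rad s⁻¹ ≈ 9.24 × 10⁻³ rad s⁻¹.

9.24 × 10⁻³ rad s⁻¹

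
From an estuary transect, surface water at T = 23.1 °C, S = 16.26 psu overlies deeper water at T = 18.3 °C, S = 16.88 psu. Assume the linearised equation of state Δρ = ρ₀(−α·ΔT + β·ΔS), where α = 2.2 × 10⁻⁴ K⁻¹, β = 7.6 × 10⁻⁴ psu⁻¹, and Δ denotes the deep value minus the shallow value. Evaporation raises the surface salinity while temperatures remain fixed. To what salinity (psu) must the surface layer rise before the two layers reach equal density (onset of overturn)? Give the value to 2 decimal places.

18.27 psu

Neutral buoyancy requires −α(T_deep − T_surf) + β(S_deep − S_surf′) = 0.
S_surf′ = S_deep − (α/β)·ΔT = 16.88 − (2.2 × 10⁻⁴/7.6 × 10⁻⁴)·(-4.8) = 18.2695 psu.
Increase required: 18.2695 − 16.26 = 2.0095 psu.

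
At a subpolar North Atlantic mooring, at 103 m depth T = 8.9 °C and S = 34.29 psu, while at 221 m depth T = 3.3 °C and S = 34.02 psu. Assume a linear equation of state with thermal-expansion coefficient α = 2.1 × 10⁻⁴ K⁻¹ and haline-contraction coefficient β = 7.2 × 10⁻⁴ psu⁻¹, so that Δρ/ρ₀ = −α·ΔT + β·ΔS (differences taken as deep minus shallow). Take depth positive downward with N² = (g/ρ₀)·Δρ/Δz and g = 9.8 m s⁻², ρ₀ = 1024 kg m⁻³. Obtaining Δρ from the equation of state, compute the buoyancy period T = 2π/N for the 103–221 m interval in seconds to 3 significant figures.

696 s

ΔT = -5.6 K, ΔS = -0.27 psu (deep − shallow).
Δρ/ρ₀ = −αΔT + βΔS = 1.176 × 10⁻³ − 1.944 × 10⁻⁴ = 9.816 × 10⁻⁴, so Δρ ≈ 1.005 kg m⁻³.
N² = (g/ρ₀)·Δρ/Δz = g·(Δρ/ρ₀)/Δz = 9.8 × 9.816 × 10⁻⁴ / 118 = 8.1523 × 10⁻⁵ s⁻².
N = √(8.1523 × 10⁻⁵) = 9.0290 × 10⁻³ rad s⁻¹ → T = 2π/N = 695.89 s ≈ 696 s.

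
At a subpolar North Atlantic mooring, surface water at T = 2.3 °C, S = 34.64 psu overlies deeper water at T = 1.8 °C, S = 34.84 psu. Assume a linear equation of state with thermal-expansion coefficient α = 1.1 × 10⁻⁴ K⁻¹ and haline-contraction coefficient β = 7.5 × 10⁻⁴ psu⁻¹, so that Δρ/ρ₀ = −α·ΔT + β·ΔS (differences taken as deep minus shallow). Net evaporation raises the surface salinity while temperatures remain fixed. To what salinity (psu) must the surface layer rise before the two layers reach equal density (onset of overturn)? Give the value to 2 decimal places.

34.91 psu

Neutral buoyancy requires −α(T_deep − T_surf) + β(S_deep − S_surf′) = 0.
S_surf′ = S_deep − (α/β)·ΔT = 34.84 − (1.1 × 10⁻⁴/7.5 × 10⁻⁴)·(-0.5) = 34.9133 psu.
Increase required: 34.9133 − 34.64 = 0.2733 psu.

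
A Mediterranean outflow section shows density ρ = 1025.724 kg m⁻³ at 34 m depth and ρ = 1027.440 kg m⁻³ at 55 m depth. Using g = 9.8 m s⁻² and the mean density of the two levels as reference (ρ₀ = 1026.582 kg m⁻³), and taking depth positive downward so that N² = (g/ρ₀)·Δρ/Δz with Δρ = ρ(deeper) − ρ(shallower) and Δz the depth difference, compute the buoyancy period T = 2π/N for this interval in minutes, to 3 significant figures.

Δρ = 1027.440 − 1025.724 = 1.716 kg m⁻³ over Δz = 55 − 34 = 21 m.
N² = (9.8/1026.582) × (1.716/21) = 7.8006 × 10⁻⁴ s⁻².
N = √(7.8006 × 10⁻⁴) = 0.027930 rad s⁻¹, so T = 2π/N = 224.96 s = 3.7493 min ≈ 3.75 min.
Since Δρ > 0 the layer is stably stratified.

3.75 min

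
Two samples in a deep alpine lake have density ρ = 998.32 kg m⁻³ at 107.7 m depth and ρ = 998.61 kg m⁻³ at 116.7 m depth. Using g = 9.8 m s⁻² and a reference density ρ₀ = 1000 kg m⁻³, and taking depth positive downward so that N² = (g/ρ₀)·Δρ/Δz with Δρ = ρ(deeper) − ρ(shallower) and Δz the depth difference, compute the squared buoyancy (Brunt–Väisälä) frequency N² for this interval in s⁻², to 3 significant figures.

3.16 × 10⁻⁴ s⁻²

Δρ = 998.61 − 998.32 = 0.29 kg m⁻³ over Δz = 116.7 − 107.7 = 9 m.
N² = (9.8/1000) × (0.29/9) = 3.1578 × 10⁻⁴ s⁻² ≈ 3.16 × 10⁻⁴ s⁻².
Since Δρ > 0 the layer is stably stratified.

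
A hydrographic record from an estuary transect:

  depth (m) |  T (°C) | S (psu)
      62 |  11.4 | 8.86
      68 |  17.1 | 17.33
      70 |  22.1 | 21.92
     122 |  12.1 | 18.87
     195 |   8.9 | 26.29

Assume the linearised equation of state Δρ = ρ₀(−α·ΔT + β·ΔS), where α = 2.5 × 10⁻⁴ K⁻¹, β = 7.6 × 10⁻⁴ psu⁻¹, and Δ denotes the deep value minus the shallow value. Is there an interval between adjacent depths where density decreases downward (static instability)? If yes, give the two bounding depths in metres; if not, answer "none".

none

Evaluate Δρ/ρ₀ = −αΔT + βΔS across each adjacent pair:
  62–68 m: −αΔT+βΔS = −(2.5 × 10⁻⁴)(+5.7)+(7.6 × 10⁻⁴)(+8.47) = 5.0 × 10⁻³ → stable
  68–70 m: −αΔT+βΔS = −(2.5 × 10⁻⁴)(+5.0)+(7.6 × 10⁻⁴)(+4.59) = 2.2 × 10⁻³ → stable
  70–122 m: −αΔT+βΔS = −(2.5 × 10⁻⁴)(-10.0)+(7.6 × 10⁻⁴)(-3.05) = 1.8 × 10⁻⁴ → stable
  122–195 m: −αΔT+βΔS = −(2.5 × 10⁻⁴)(-3.2)+(7.6 × 10⁻⁴)(+7.42) = 6.4 × 10⁻³ → stable
Every interval has Δρ > 0: the column is stably stratified throughout.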